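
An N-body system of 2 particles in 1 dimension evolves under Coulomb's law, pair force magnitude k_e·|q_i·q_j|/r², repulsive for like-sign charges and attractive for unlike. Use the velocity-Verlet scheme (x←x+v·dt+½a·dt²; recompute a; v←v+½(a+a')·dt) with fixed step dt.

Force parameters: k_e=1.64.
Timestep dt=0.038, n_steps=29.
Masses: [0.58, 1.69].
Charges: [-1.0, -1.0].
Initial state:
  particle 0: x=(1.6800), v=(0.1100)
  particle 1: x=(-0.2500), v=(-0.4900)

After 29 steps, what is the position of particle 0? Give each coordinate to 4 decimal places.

(2.1559)

step 0: x0=(1.6800) x1=(-0.2500)
step 1: x0=(1.6847) x1=(-0.2688)
step 2: x0=(1.6905) x1=(-0.2880)
step 3: x0=(1.6974) x1=(-0.3075)
step 4: x0=(1.7052) x1=(-0.3274)
step 5: x0=(1.7141) x1=(-0.3476)
step 6: x0=(1.7239) x1=(-0.3682)
step 7: x0=(1.7346) x1=(-0.3890)
step 8: x0=(1.7463) x1=(-0.4102)
step 9: x0=(1.7588) x1=(-0.4317)
step 10: x0=(1.7722) x1=(-0.4535)
step 11: x0=(1.7863) x1=(-0.4755)
step 12: x0=(1.8013) x1=(-0.4979)
step 13: x0=(1.8171) x1=(-0.5205)
step 14: x0=(1.8336) x1=(-0.5433)
step 15: x0=(1.8509) x1=(-0.5664)
step 16: x0=(1.8688) x1=(-0.5898)
step 17: x0=(1.8874) x1=(-0.6133)
step 18: x0=(1.9067) x1=(-0.6371)
step 19: x0=(1.9266) x1=(-0.6611)
step 20: x0=(1.9471) x1=(-0.6854)
step 21: x0=(1.9682) x1=(-0.7098)
step 22: x0=(1.9898) x1=(-0.7344)
step 23: x0=(2.0121) x1=(-0.7592)
step 24: x0=(2.0348) x1=(-0.7842)
step 25: x0=(2.0581) x1=(-0.8094)
step 26: x0=(2.0818) x1=(-0.8347)
step 27: x0=(2.1060) x1=(-0.8602)
step 28: x0=(2.1307) x1=(-0.8859)
step 29: x0=(2.1559) x1=(-0.9117)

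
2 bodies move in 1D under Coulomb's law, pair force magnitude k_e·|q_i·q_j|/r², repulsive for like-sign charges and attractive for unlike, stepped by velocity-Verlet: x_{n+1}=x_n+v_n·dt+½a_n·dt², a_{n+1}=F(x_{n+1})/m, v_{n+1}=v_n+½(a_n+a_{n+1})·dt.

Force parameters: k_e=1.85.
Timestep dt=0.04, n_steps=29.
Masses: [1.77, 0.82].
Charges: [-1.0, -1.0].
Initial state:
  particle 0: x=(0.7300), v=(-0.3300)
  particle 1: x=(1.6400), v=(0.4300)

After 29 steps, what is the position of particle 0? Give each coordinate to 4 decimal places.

(-0.0712)

step 0: x0=(0.7300) x1=(1.6400)
step 1: x0=(0.7158) x1=(1.6594)
step 2: x0=(0.6997) x1=(1.6828)
step 3: x0=(0.6819) x1=(1.7100)
step 4: x0=(0.6625) x1=(1.7406)
step 5: x0=(0.6416) x1=(1.7743)
step 6: x0=(0.6195) x1=(1.8108)
step 7: x0=(0.5962) x1=(1.8498)
step 8: x0=(0.5718) x1=(1.8912)
step 9: x0=(0.5464) x1=(1.9346)
step 10: x0=(0.5202) x1=(1.9799)
step 11: x0=(0.4932) x1=(2.0268)
step 12: x0=(0.4655) x1=(2.0754)
step 13: x0=(0.4372) x1=(2.1253)
step 14: x0=(0.4082) x1=(2.1765)
step 15: x0=(0.3788) x1=(2.2288)
step 16: x0=(0.3488) x1=(2.2822)
step 17: x0=(0.3184) x1=(2.3365)
step 18: x0=(0.2875) x1=(2.3918)
step 19: x0=(0.2563) x1=(2.4478)
step 20: x0=(0.2248) x1=(2.5046)
step 21: x0=(0.1929) x1=(2.5621)
step 22: x0=(0.1608) x1=(2.6203)
step 23: x0=(0.1283) x1=(2.6790)
step 24: x0=(0.0956) x1=(2.7383)
step 25: x0=(0.0627) x1=(2.7981)
step 26: x0=(0.0295) x1=(2.8584)
step 27: x0=(-0.0039) x1=(2.9192)
step 28: x0=(-0.0374) x1=(2.9804)
step 29: x0=(-0.0712) x1=(3.0419)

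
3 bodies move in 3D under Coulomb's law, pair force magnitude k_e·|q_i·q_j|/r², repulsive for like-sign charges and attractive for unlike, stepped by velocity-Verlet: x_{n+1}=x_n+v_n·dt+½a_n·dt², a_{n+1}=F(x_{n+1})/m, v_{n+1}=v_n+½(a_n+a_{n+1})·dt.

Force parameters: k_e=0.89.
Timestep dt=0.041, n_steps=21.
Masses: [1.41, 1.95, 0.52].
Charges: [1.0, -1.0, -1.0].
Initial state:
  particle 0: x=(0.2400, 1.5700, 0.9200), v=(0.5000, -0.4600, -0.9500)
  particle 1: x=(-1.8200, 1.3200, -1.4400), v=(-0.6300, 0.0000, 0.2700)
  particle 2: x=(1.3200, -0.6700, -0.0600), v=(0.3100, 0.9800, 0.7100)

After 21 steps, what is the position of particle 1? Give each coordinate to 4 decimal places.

step 0: x0=(0.2400, 1.5700, 0.9200) x1=(-1.8200, 1.3200, -1.4400) x2=(1.3200, -0.6700, -0.0600)
step 1: x0=(0.2605, 1.5511, 0.8810) x1=(-1.8458, 1.3200, -1.4289) x2=(1.3327, -0.6297, -0.0308)
step 2: x0=(0.2810, 1.5320, 0.8418) x1=(-1.8716, 1.3201, -1.4178) x2=(1.3454, -0.5891, -0.0014)
step 3: x0=(0.3015, 1.5128, 0.8025) x1=(-1.8974, 1.3201, -1.4066) x2=(1.3580, -0.5483, 0.0283)
step 4: x0=(0.3219, 1.4934, 0.7631) x1=(-1.9232, 1.3202, -1.3954) x2=(1.3706, -0.5071, 0.0582)
step 5: x0=(0.3424, 1.4739, 0.7236) x1=(-1.9490, 1.3204, -1.3842) x2=(1.3830, -0.4655, 0.0882)
step 6: x0=(0.3629, 1.4542, 0.6839) x1=(-1.9747, 1.3205, -1.3729) x2=(1.3954, -0.4236, 0.1185)
step 7: x0=(0.3835, 1.4343, 0.6441) x1=(-2.0004, 1.3207, -1.3615) x2=(1.4076, -0.3812, 0.1490)
step 8: x0=(0.4040, 1.4142, 0.6041) x1=(-2.0261, 1.3209, -1.3502) x2=(1.4197, -0.3384, 0.1797)
step 9: x0=(0.4246, 1.3938, 0.5641) x1=(-2.0518, 1.3211, -1.3388) x2=(1.4316, -0.2951, 0.2107)
step 10: x0=(0.4452, 1.3733, 0.5239) x1=(-2.0774, 1.3213, -1.3274) x2=(1.4433, -0.2512, 0.2418)
step 11: x0=(0.4659, 1.3525, 0.4837) x1=(-2.1031, 1.3216, -1.3159) x2=(1.4547, -0.2068, 0.2730)
step 12: x0=(0.4867, 1.3315, 0.4433) x1=(-2.1287, 1.3218, -1.3045) x2=(1.4658, -0.1617, 0.3045)
step 13: x0=(0.5075, 1.3102, 0.4028) x1=(-2.1542, 1.3221, -1.2930) x2=(1.4766, -0.1159, 0.3361)
step 14: x0=(0.5285, 1.2885, 0.3623) x1=(-2.1798, 1.3224, -1.2814) x2=(1.4869, -0.0694, 0.3677)
step 15: x0=(0.5496, 1.2666, 0.3217) x1=(-2.2053, 1.3227, -1.2699) x2=(1.4968, -0.0220, 0.3995)
step 16: x0=(0.5709, 1.2444, 0.2811) x1=(-2.2308, 1.3231, -1.2583) x2=(1.5062, 0.0261, 0.4312)
step 17: x0=(0.5923, 1.2217, 0.2405) x1=(-2.2562, 1.3234, -1.2467) x2=(1.5149, 0.0752, 0.4629)
step 18: x0=(0.6139, 1.1988, 0.1999) x1=(-2.2816, 1.3238, -1.2351) x2=(1.5230, 0.1253, 0.4944)
step 19: x0=(0.6358, 1.1754, 0.1594) x1=(-2.3070, 1.3241, -1.2235) x2=(1.5304, 0.1763, 0.5257)
step 20: x0=(0.6579, 1.1517, 0.1190) x1=(-2.3324, 1.3245, -1.2119) x2=(1.5369, 0.2284, 0.5567)
step 21: x0=(0.6804, 1.1275, 0.0787) x1=(-2.3577, 1.3248, -1.2002) x2=(1.5425, 0.2815, 0.5872)

(-2.3577, 1.3248, -1.2002)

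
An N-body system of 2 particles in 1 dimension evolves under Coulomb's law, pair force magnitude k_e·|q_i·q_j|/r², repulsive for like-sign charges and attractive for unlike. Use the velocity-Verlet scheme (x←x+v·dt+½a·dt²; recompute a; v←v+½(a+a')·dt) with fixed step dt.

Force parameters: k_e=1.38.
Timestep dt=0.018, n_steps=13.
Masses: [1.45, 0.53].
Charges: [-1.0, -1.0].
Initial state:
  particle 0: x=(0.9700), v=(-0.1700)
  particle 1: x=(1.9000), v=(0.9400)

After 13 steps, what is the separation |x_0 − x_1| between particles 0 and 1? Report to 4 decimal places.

step 0: x0=(0.9700) x1=(1.9000)
step 1: x0=(0.9668) x1=(1.9174)
step 2: x0=(0.9632) x1=(1.9357)
step 3: x0=(0.9593) x1=(1.9550)
step 4: x0=(0.9551) x1=(1.9751)
step 5: x0=(0.9505) x1=(1.9960)
step 6: x0=(0.9458) x1=(2.0176)
step 7: x0=(0.9407) x1=(2.0400)
step 8: x0=(0.9354) x1=(2.0631)
step 9: x0=(0.9298) x1=(2.0869)
step 10: x0=(0.9240) x1=(2.1113)
step 11: x0=(0.9180) x1=(2.1363)
step 12: x0=(0.9118) x1=(2.1618)
step 13: x0=(0.9054) x1=(2.1879)

1.2826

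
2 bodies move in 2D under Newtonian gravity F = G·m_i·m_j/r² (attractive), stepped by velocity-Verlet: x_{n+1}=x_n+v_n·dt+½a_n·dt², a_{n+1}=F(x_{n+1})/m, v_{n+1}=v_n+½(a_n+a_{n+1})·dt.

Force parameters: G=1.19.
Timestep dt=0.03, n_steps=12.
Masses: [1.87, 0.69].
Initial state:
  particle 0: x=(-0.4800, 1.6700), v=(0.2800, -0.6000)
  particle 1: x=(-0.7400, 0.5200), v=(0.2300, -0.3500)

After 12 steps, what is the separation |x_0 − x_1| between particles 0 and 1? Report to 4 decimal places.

0.9395

step 0: x0=(-0.4800, 1.6700) x1=(-0.7400, 0.5200)
step 1: x0=(-0.4717, 1.6517) x1=(-0.7329, 0.5102)
step 2: x0=(-0.4634, 1.6330) x1=(-0.7256, 0.5018)
step 3: x0=(-0.4553, 1.6136) x1=(-0.7178, 0.4949)
step 4: x0=(-0.4474, 1.5938) x1=(-0.7098, 0.4895)
step 5: x0=(-0.4395, 1.5734) x1=(-0.7013, 0.4855)
step 6: x0=(-0.4318, 1.5524) x1=(-0.6925, 0.4831)
step 7: x0=(-0.4243, 1.5308) x1=(-0.6834, 0.4824)
step 8: x0=(-0.4169, 1.5086) x1=(-0.6737, 0.4832)
step 9: x0=(-0.4096, 1.4857) x1=(-0.6637, 0.4859)
step 10: x0=(-0.4026, 1.4622) x1=(-0.6532, 0.4903)
step 11: x0=(-0.3957, 1.4380) x1=(-0.6422, 0.4967)
step 12: x0=(-0.3890, 1.4130) x1=(-0.6307, 0.5051)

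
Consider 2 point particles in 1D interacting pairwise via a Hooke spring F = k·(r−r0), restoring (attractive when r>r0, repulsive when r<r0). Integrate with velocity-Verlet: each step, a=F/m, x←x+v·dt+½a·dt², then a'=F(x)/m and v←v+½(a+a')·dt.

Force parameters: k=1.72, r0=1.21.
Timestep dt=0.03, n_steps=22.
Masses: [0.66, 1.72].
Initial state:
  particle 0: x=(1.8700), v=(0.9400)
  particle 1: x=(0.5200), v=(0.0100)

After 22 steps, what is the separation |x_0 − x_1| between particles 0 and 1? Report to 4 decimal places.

1.7192

step 0: x0=(1.8700) x1=(0.5200)
step 1: x0=(1.8980) x1=(0.5204)
step 2: x0=(1.9257) x1=(0.5209)
step 3: x0=(1.9529) x1=(0.5216)
step 4: x0=(1.9795) x1=(0.5225)
step 5: x0=(2.0056) x1=(0.5236)
step 6: x0=(2.0311) x1=(0.5249)
step 7: x0=(2.0558) x1=(0.5265)
step 8: x0=(2.0798) x1=(0.5285)
step 9: x0=(2.1030) x1=(0.5307)
step 10: x0=(2.1254) x1=(0.5332)
step 11: x0=(2.1468) x1=(0.5361)
step 12: x0=(2.1674) x1=(0.5393)
step 13: x0=(2.1869) x1=(0.5430)
step 14: x0=(2.2054) x1=(0.5470)
step 15: x0=(2.2229) x1=(0.5514)
step 16: x0=(2.2393) x1=(0.5562)
step 17: x0=(2.2546) x1=(0.5615)
step 18: x0=(2.2687) x1=(0.5672)
step 19: x0=(2.2817) x1=(0.5733)
step 20: x0=(2.2935) x1=(0.5799)
step 21: x0=(2.3042) x1=(0.5869)
step 22: x0=(2.3136) x1=(0.5944)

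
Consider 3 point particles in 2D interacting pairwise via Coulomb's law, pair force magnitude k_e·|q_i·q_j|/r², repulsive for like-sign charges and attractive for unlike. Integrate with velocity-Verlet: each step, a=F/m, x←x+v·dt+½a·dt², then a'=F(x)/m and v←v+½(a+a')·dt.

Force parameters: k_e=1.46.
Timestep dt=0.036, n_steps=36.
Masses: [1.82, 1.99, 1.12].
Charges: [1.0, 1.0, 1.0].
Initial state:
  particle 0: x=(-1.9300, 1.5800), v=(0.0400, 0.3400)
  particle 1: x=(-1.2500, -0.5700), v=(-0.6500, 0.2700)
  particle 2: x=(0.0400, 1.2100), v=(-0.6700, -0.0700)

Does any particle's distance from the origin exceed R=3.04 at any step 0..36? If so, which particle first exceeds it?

step 0: x0=(-1.9300, 1.5800) x1=(-1.2500, -0.5700) x2=(0.0400, 1.2100)
step 1: x0=(-1.9287, 1.5924) x1=(-1.2734, -0.5604) x2=(0.0162, 1.2076)
step 2: x0=(-1.9278, 1.6050) x1=(-1.2969, -0.5512) x2=(-0.0070, 1.2054)
step 3: x0=(-1.9271, 1.6178) x1=(-1.3205, -0.5424) x2=(-0.0295, 1.2033)
step 4: x0=(-1.9268, 1.6310) x1=(-1.3441, -0.5338) x2=(-0.0514, 1.2015)
step 5: x0=(-1.9268, 1.6443) x1=(-1.3678, -0.5257) x2=(-0.0727, 1.1999)
step 6: x0=(-1.9272, 1.6580) x1=(-1.3916, -0.5178) x2=(-0.0932, 1.1984)
step 7: x0=(-1.9278, 1.6719) x1=(-1.4154, -0.5103) x2=(-0.1131, 1.1971)
step 8: x0=(-1.9288, 1.6861) x1=(-1.4394, -0.5032) x2=(-0.1323, 1.1960)
step 9: x0=(-1.9302, 1.7006) x1=(-1.4634, -0.4964) x2=(-0.1508, 1.1951)
step 10: x0=(-1.9319, 1.7153) x1=(-1.4875, -0.4900) x2=(-0.1686, 1.1943)
step 11: x0=(-1.9339, 1.7304) x1=(-1.5117, -0.4839) x2=(-0.1857, 1.1937)
step 12: x0=(-1.9362, 1.7457) x1=(-1.5360, -0.4781) x2=(-0.2021, 1.1932)
step 13: x0=(-1.9389, 1.7614) x1=(-1.5604, -0.4727) x2=(-0.2177, 1.1928)
step 14: x0=(-1.9419, 1.7773) x1=(-1.5849, -0.4677) x2=(-0.2327, 1.1925)
step 15: x0=(-1.9453, 1.7935) x1=(-1.6094, -0.4630) x2=(-0.2469, 1.1924)
step 16: x0=(-1.9489, 1.8101) x1=(-1.6341, -0.4586) x2=(-0.2604, 1.1924)
step 17: x0=(-1.9529, 1.8269) x1=(-1.6589, -0.4546) x2=(-0.2732, 1.1925)
step 18: x0=(-1.9573, 1.8441) x1=(-1.6839, -0.4509) x2=(-0.2852, 1.1927)
step 19: x0=(-1.9619, 1.8616) x1=(-1.7089, -0.4475) x2=(-0.2965, 1.1930)
step 20: x0=(-1.9669, 1.8794) x1=(-1.7340, -0.4445) x2=(-0.3071, 1.1933)
step 21: x0=(-1.9722, 1.8974) x1=(-1.7593, -0.4417) x2=(-0.3170, 1.1937)
step 22: x0=(-1.9778, 1.9159) x1=(-1.7846, -0.4394) x2=(-0.3262, 1.1942)
step 23: x0=(-1.9838, 1.9346) x1=(-1.8101, -0.4373) x2=(-0.3346, 1.1947)
step 24: x0=(-1.9900, 1.9536) x1=(-1.8357, -0.4355) x2=(-0.3424, 1.1953)
step 25: x0=(-1.9965, 1.9730) x1=(-1.8614, -0.4341) x2=(-0.3494, 1.1959)
step 26: x0=(-2.0033, 1.9926) x1=(-1.8873, -0.4329) x2=(-0.3558, 1.1966)
step 27: x0=(-2.0104, 2.0126) x1=(-1.9133, -0.4321) x2=(-0.3615, 1.1973)
step 28: x0=(-2.0178, 2.0329) x1=(-1.9394, -0.4315) x2=(-0.3665, 1.1980)
step 29: x0=(-2.0255, 2.0535) x1=(-1.9656, -0.4313) x2=(-0.3708, 1.1987)
step 30: x0=(-2.0334, 2.0744) x1=(-1.9919, -0.4313) x2=(-0.3745, 1.1994)
step 31: x0=(-2.0416, 2.0956) x1=(-2.0184, -0.4316) x2=(-0.3775, 1.2001)
step 32: x0=(-2.0501, 2.1171) x1=(-2.0450, -0.4322) x2=(-0.3798, 1.2009)
step 33: x0=(-2.0588, 2.1389) x1=(-2.0717, -0.4330) x2=(-0.3816, 1.2016)
step 34: x0=(-2.0677, 2.1609) x1=(-2.0985, -0.4341) x2=(-0.3827, 1.2023)
step 35: x0=(-2.0769, 2.1833) x1=(-2.1255, -0.4355) x2=(-0.3832, 1.2030)
step 36: x0=(-2.0863, 2.2060) x1=(-2.1526, -0.4371) x2=(-0.3832, 1.2037)

no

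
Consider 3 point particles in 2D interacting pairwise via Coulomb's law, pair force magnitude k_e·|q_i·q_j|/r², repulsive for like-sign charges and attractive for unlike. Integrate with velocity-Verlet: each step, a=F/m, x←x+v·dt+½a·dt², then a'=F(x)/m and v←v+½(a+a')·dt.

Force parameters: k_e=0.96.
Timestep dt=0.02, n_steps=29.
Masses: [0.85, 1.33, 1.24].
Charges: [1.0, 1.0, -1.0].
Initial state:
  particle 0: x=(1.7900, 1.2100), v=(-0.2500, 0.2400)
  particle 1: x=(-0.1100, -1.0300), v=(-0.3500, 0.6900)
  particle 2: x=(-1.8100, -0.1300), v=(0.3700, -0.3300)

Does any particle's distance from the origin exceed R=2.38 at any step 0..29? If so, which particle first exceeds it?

no

step 0: x0=(1.7900, 1.2100) x1=(-0.1100, -1.0300) x2=(-1.8100, -0.1300)
step 1: x0=(1.7850, 1.2148) x1=(-0.1170, -1.0162) x2=(-1.8026, -0.1366)
step 2: x0=(1.7800, 1.2197) x1=(-0.1242, -1.0024) x2=(-1.7950, -0.1433)
step 3: x0=(1.7750, 1.2245) x1=(-0.1314, -0.9885) x2=(-1.7874, -0.1499)
step 4: x0=(1.7700, 1.2294) x1=(-0.1387, -0.9747) x2=(-1.7796, -0.1567)
step 5: x0=(1.7651, 1.2344) x1=(-0.1462, -0.9609) x2=(-1.7718, -0.1634)
step 6: x0=(1.7601, 1.2393) x1=(-0.1537, -0.9470) x2=(-1.7638, -0.1702)
step 7: x0=(1.7551, 1.2443) x1=(-0.1613, -0.9331) x2=(-1.7558, -0.1770)
step 8: x0=(1.7502, 1.2493) x1=(-0.1691, -0.9192) x2=(-1.7476, -0.1839)
step 9: x0=(1.7452, 1.2544) x1=(-0.1769, -0.9053) x2=(-1.7393, -0.1907)
step 10: x0=(1.7403, 1.2594) x1=(-0.1849, -0.8914) x2=(-1.7310, -0.1977)
step 11: x0=(1.7353, 1.2645) x1=(-0.1930, -0.8774) x2=(-1.7224, -0.2046)
step 12: x0=(1.7304, 1.2697) x1=(-0.2012, -0.8635) x2=(-1.7138, -0.2116)
step 13: x0=(1.7255, 1.2748) x1=(-0.2095, -0.8495) x2=(-1.7051, -0.2186)
step 14: x0=(1.7206, 1.2800) x1=(-0.2179, -0.8355) x2=(-1.6962, -0.2257)
step 15: x0=(1.7157, 1.2852) x1=(-0.2265, -0.8215) x2=(-1.6871, -0.2328)
step 16: x0=(1.7108, 1.2905) x1=(-0.2352, -0.8075) x2=(-1.6780, -0.2399)
step 17: x0=(1.7059, 1.2957) x1=(-0.2440, -0.7935) x2=(-1.6687, -0.2471)
step 18: x0=(1.7010, 1.3010) x1=(-0.2530, -0.7794) x2=(-1.6593, -0.2543)
step 19: x0=(1.6961, 1.3063) x1=(-0.2621, -0.7653) x2=(-1.6497, -0.2616)
step 20: x0=(1.6912, 1.3117) x1=(-0.2714, -0.7512) x2=(-1.6399, -0.2689)
step 21: x0=(1.6864, 1.3171) x1=(-0.2808, -0.7371) x2=(-1.6300, -0.2762)
step 22: x0=(1.6815, 1.3225) x1=(-0.2904, -0.7230) x2=(-1.6200, -0.2836)
step 23: x0=(1.6767, 1.3279) x1=(-0.3001, -0.7088) x2=(-1.6097, -0.2910)
step 24: x0=(1.6719, 1.3333) x1=(-0.3100, -0.6946) x2=(-1.5993, -0.2984)
step 25: x0=(1.6670, 1.3388) x1=(-0.3201, -0.6804) x2=(-1.5887, -0.3059)
step 26: x0=(1.6622, 1.3443) x1=(-0.3304, -0.6662) x2=(-1.5779, -0.3135)
step 27: x0=(1.6574, 1.3498) x1=(-0.3409, -0.6520) x2=(-1.5669, -0.3210)
step 28: x0=(1.6526, 1.3554) x1=(-0.3516, -0.6377) x2=(-1.5557, -0.3286)
step 29: x0=(1.6478, 1.3609) x1=(-0.3624, -0.6234) x2=(-1.5443, -0.3363)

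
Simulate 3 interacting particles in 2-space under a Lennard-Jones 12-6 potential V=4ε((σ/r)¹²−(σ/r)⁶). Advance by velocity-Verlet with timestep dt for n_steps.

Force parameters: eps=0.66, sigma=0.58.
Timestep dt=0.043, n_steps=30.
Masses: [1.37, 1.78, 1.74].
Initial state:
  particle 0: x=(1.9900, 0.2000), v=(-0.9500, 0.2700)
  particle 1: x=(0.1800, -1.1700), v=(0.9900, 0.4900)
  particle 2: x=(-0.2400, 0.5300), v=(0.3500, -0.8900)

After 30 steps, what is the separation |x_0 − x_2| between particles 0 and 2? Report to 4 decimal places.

1.2454

step 0: x0=(1.9900, 0.2000) x1=(0.1800, -1.1700) x2=(-0.2400, 0.5300)
step 1: x0=(1.9491, 0.2116) x1=(0.2226, -1.1489) x2=(-0.2249, 0.4917)
step 2: x0=(1.9083, 0.2232) x1=(0.2651, -1.1278) x2=(-0.2099, 0.4534)
step 3: x0=(1.8674, 0.2348) x1=(0.3077, -1.1067) x2=(-0.1948, 0.4151)
step 4: x0=(1.8265, 0.2464) x1=(0.3503, -1.0856) x2=(-0.1797, 0.3768)
step 5: x0=(1.7857, 0.2580) x1=(0.3928, -1.0644) x2=(-0.1646, 0.3384)
step 6: x0=(1.7448, 0.2696) x1=(0.4354, -1.0432) x2=(-0.1495, 0.3000)
step 7: x0=(1.7038, 0.2812) x1=(0.4779, -1.0220) x2=(-0.1344, 0.2616)
step 8: x0=(1.6629, 0.2928) x1=(0.5204, -1.0007) x2=(-0.1192, 0.2231)
step 9: x0=(1.6219, 0.3043) x1=(0.5629, -0.9793) x2=(-0.1040, 0.1846)
step 10: x0=(1.5810, 0.3159) x1=(0.6054, -0.9578) x2=(-0.0887, 0.1460)
step 11: x0=(1.5399, 0.3274) x1=(0.6478, -0.9363) x2=(-0.0734, 0.1073)
step 12: x0=(1.4988, 0.3389) x1=(0.6902, -0.9146) x2=(-0.0580, 0.0685)
step 13: x0=(1.4577, 0.3503) x1=(0.7325, -0.8928) x2=(-0.0425, 0.0296)
step 14: x0=(1.4165, 0.3617) x1=(0.7748, -0.8708) x2=(-0.0268, -0.0094)
step 15: x0=(1.3752, 0.3730) x1=(0.8169, -0.8486) x2=(-0.0109, -0.0486)
step 16: x0=(1.3338, 0.3842) x1=(0.8589, -0.8262) x2=(0.0051, -0.0879)
step 17: x0=(1.2923, 0.3952) x1=(0.9007, -0.8035) x2=(0.0214, -0.1273)
step 18: x0=(1.2506, 0.4060) x1=(0.9424, -0.7806) x2=(0.0381, -0.1670)
step 19: x0=(1.2088, 0.4167) x1=(0.9838, -0.7573) x2=(0.0550, -0.2067)
step 20: x0=(1.1669, 0.4270) x1=(1.0250, -0.7336) x2=(0.0724, -0.2466)
step 21: x0=(1.1248, 0.4370) x1=(1.0658, -0.7096) x2=(0.0902, -0.2866)
step 22: x0=(1.0826, 0.4466) x1=(1.1063, -0.6852) x2=(0.1084, -0.3267)
step 23: x0=(1.0402, 0.4558) x1=(1.1465, -0.6605) x2=(0.1271, -0.3669)
step 24: x0=(0.9978, 0.4645) x1=(1.1862, -0.6353) x2=(0.1463, -0.4070)
step 25: x0=(0.9553, 0.4727) x1=(1.2255, -0.6098) x2=(0.1661, -0.4472)
step 26: x0=(0.9127, 0.4804) x1=(1.2644, -0.5840) x2=(0.1863, -0.4872)
step 27: x0=(0.8701, 0.4876) x1=(1.3028, -0.5578) x2=(0.2069, -0.5272)
step 28: x0=(0.8275, 0.4944) x1=(1.3409, -0.5315) x2=(0.2279, -0.5671)
step 29: x0=(0.7849, 0.5006) x1=(1.3785, -0.5049) x2=(0.2494, -0.6068)
step 30: x0=(0.7424, 0.5065) x1=(1.4158, -0.4782) x2=(0.2711, -0.6463)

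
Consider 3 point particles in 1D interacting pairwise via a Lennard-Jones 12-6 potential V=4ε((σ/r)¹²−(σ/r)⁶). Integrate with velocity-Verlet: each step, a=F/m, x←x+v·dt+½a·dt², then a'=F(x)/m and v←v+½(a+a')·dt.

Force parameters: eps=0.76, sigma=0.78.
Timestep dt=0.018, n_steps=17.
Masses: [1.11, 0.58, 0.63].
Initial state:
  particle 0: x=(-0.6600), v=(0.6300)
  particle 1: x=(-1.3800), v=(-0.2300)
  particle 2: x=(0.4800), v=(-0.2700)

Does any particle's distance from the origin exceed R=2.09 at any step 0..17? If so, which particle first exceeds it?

no

step 0: x0=(-0.6600) x1=(-1.3800) x2=(0.4800)
step 1: x0=(-0.6351) x1=(-1.4097) x2=(0.4748)
step 2: x0=(-0.6020) x1=(-1.4542) x2=(0.4688)
step 3: x0=(-0.5678) x1=(-1.5000) x2=(0.4618)
step 4: x0=(-0.5335) x1=(-1.5445) x2=(0.4538)
step 5: x0=(-0.4992) x1=(-1.5878) x2=(0.4446)
step 6: x0=(-0.4647) x1=(-1.6302) x2=(0.4342)
step 7: x0=(-0.4302) x1=(-1.6719) x2=(0.4231)
step 8: x0=(-0.3966) x1=(-1.7132) x2=(0.4131)
step 9: x0=(-0.3662) x1=(-1.7541) x2=(0.4086)
step 10: x0=(-0.3437) x1=(-1.7948) x2=(0.4177)
step 11: x0=(-0.3319) x1=(-1.8354) x2=(0.4455)
step 12: x0=(-0.3274) x1=(-1.8758) x2=(0.4861)
step 13: x0=(-0.3258) x1=(-1.9161) x2=(0.5316)
step 14: x0=(-0.3246) x1=(-1.9563) x2=(0.5780)
step 15: x0=(-0.3232) x1=(-1.9964) x2=(0.6236)
step 16: x0=(-0.3210) x1=(-2.0365) x2=(0.6681)
step 17: x0=(-0.3183) x1=(-2.0765) x2=(0.7114)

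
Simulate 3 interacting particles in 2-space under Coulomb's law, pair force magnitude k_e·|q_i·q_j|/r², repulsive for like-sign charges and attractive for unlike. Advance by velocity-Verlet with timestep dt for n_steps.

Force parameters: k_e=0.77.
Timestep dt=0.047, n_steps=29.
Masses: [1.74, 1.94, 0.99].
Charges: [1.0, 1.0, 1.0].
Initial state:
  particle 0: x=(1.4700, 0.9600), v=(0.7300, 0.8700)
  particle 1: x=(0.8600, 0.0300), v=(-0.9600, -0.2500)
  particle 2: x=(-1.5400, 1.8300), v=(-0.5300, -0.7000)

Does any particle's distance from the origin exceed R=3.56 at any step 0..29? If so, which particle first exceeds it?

no

step 0: x0=(1.4700, 0.9600) x1=(0.8600, 0.0300) x2=(-1.5400, 1.8300)
step 1: x0=(1.5046, 1.0012) x1=(0.8147, 0.0179) x2=(-1.5651, 1.7972)
step 2: x0=(1.5396, 1.0429) x1=(0.7692, 0.0053) x2=(-1.5905, 1.7645)
step 3: x0=(1.5751, 1.0851) x1=(0.7234, -0.0078) x2=(-1.6162, 1.7320)
step 4: x0=(1.6110, 1.1277) x1=(0.6774, -0.0214) x2=(-1.6422, 1.6997)
step 5: x0=(1.6473, 1.1706) x1=(0.6313, -0.0353) x2=(-1.6686, 1.6675)
step 6: x0=(1.6839, 1.2138) x1=(0.5850, -0.0495) x2=(-1.6952, 1.6354)
step 7: x0=(1.7208, 1.2572) x1=(0.5386, -0.0641) x2=(-1.7222, 1.6035)
step 8: x0=(1.7581, 1.3009) x1=(0.4921, -0.0789) x2=(-1.7495, 1.5717)
step 9: x0=(1.7955, 1.3447) x1=(0.4455, -0.0939) x2=(-1.7772, 1.5401)
step 10: x0=(1.8333, 1.3888) x1=(0.3989, -0.1092) x2=(-1.8051, 1.5086)
step 11: x0=(1.8712, 1.4330) x1=(0.3522, -0.1248) x2=(-1.8334, 1.4773)
step 12: x0=(1.9094, 1.4773) x1=(0.3055, -0.1405) x2=(-1.8619, 1.4461)
step 13: x0=(1.9478, 1.5218) x1=(0.2588, -0.1564) x2=(-1.8908, 1.4150)
step 14: x0=(1.9863, 1.5664) x1=(0.2120, -0.1725) x2=(-1.9200, 1.3841)
step 15: x0=(2.0251, 1.6112) x1=(0.1653, -0.1888) x2=(-1.9495, 1.3533)
step 16: x0=(2.0640, 1.6560) x1=(0.1185, -0.2052) x2=(-1.9794, 1.3227)
step 17: x0=(2.1030, 1.7009) x1=(0.0718, -0.2218) x2=(-2.0095, 1.2922)
step 18: x0=(2.1423, 1.7459) x1=(0.0251, -0.2385) x2=(-2.0399, 1.2618)
step 19: x0=(2.1816, 1.7910) x1=(-0.0216, -0.2554) x2=(-2.0707, 1.2316)
step 20: x0=(2.2211, 1.8362) x1=(-0.0682, -0.2725) x2=(-2.1017, 1.2016)
step 21: x0=(2.2607, 1.8815) x1=(-0.1148, -0.2897) x2=(-2.1331, 1.1716)
step 22: x0=(2.3004, 1.9268) x1=(-0.1613, -0.3070) x2=(-2.1648, 1.1419)
step 23: x0=(2.3403, 1.9722) x1=(-0.2077, -0.3245) x2=(-2.1968, 1.1123)
step 24: x0=(2.3802, 2.0177) x1=(-0.2541, -0.3421) x2=(-2.2291, 1.0828)
step 25: x0=(2.4203, 2.0632) x1=(-0.3005, -0.3598) x2=(-2.2617, 1.0535)
step 26: x0=(2.4604, 2.1088) x1=(-0.3467, -0.3777) x2=(-2.2946, 1.0243)
step 27: x0=(2.5006, 2.1544) x1=(-0.3929, -0.3957) x2=(-2.3278, 0.9953)
step 28: x0=(2.5410, 2.2001) x1=(-0.4390, -0.4138) x2=(-2.3614, 0.9665)
step 29: x0=(2.5814, 2.2458) x1=(-0.4851, -0.4320) x2=(-2.3952, 0.9378)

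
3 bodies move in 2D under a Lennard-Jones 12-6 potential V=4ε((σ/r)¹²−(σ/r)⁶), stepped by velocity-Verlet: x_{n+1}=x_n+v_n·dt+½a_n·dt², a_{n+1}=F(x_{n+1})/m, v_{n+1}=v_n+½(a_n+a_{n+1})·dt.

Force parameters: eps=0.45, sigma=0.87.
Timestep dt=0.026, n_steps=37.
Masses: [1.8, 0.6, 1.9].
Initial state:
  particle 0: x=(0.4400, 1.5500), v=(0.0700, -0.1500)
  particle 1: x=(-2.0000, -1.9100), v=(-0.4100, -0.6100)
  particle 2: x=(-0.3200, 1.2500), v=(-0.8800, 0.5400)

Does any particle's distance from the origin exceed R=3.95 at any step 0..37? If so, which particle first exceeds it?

step 0: x0=(0.4400, 1.5500) x1=(-2.0000, -1.9100) x2=(-0.3200, 1.2500)
step 1: x0=(0.4483, 1.5486) x1=(-2.0107, -1.9259) x2=(-0.3490, 1.2616)
step 2: x0=(0.4636, 1.5498) x1=(-2.0213, -1.9417) x2=(-0.3847, 1.2708)
step 3: x0=(0.4816, 1.5519) x1=(-2.0320, -1.9576) x2=(-0.4229, 1.2792)
step 4: x0=(0.5001, 1.5541) x1=(-2.0426, -1.9734) x2=(-0.4616, 1.2875)
step 5: x0=(0.5184, 1.5563) x1=(-2.0533, -1.9893) x2=(-0.5001, 1.2958)
step 6: x0=(0.5363, 1.5583) x1=(-2.0640, -2.0051) x2=(-0.5382, 1.3042)
step 7: x0=(0.5537, 1.5603) x1=(-2.0746, -2.0210) x2=(-0.5758, 1.3127)
step 8: x0=(0.5708, 1.5621) x1=(-2.0853, -2.0369) x2=(-0.6132, 1.3212)
step 9: x0=(0.5875, 1.5639) x1=(-2.0959, -2.0527) x2=(-0.6501, 1.3299)
step 10: x0=(0.6039, 1.5657) x1=(-2.1066, -2.0686) x2=(-0.6869, 1.3386)
step 11: x0=(0.6202, 1.5674) x1=(-2.1172, -2.0844) x2=(-0.7234, 1.3473)
step 12: x0=(0.6362, 1.5691) x1=(-2.1279, -2.1003) x2=(-0.7598, 1.3561)
step 13: x0=(0.6521, 1.5707) x1=(-2.1385, -2.1161) x2=(-0.7960, 1.3648)
step 14: x0=(0.6679, 1.5724) x1=(-2.1492, -2.1320) x2=(-0.8321, 1.3736)
step 15: x0=(0.6837, 1.5740) x1=(-2.1599, -2.1478) x2=(-0.8682, 1.3824)
step 16: x0=(0.6993, 1.5756) x1=(-2.1705, -2.1637) x2=(-0.9042, 1.3912)
step 17: x0=(0.7149, 1.5772) x1=(-2.1812, -2.1795) x2=(-0.9401, 1.4000)
step 18: x0=(0.7304, 1.5788) x1=(-2.1918, -2.1954) x2=(-0.9760, 1.4089)
step 19: x0=(0.7459, 1.5804) x1=(-2.2025, -2.2112) x2=(-1.0118, 1.4177)
step 20: x0=(0.7614, 1.5820) x1=(-2.2131, -2.2271) x2=(-1.0476, 1.4265)
step 21: x0=(0.7768, 1.5836) x1=(-2.2238, -2.2429) x2=(-1.0834, 1.4353)
step 22: x0=(0.7922, 1.5852) x1=(-2.2344, -2.2588) x2=(-1.1192, 1.4442)
step 23: x0=(0.8076, 1.5868) x1=(-2.2451, -2.2746) x2=(-1.1549, 1.4530)
step 24: x0=(0.8230, 1.5884) x1=(-2.2557, -2.2904) x2=(-1.1906, 1.4618)
step 25: x0=(0.8384, 1.5900) x1=(-2.2664, -2.3063) x2=(-1.2264, 1.4706)
step 26: x0=(0.8538, 1.5916) x1=(-2.2771, -2.3221) x2=(-1.2621, 1.4795)
step 27: x0=(0.8691, 1.5932) x1=(-2.2877, -2.3380) x2=(-1.2978, 1.4883)
step 28: x0=(0.8845, 1.5948) x1=(-2.2984, -2.3538) x2=(-1.3335, 1.4971)
step 29: x0=(0.8998, 1.5964) x1=(-2.3090, -2.3697) x2=(-1.3692, 1.5060)
step 30: x0=(0.9151, 1.5980) x1=(-2.3197, -2.3855) x2=(-1.4048, 1.5148)
step 31: x0=(0.9305, 1.5996) x1=(-2.3303, -2.4014) x2=(-1.4405, 1.5236)
step 32: x0=(0.9458, 1.6012) x1=(-2.3410, -2.4172) x2=(-1.4762, 1.5325)
step 33: x0=(0.9611, 1.6028) x1=(-2.3516, -2.4330) x2=(-1.5119, 1.5413)
step 34: x0=(0.9764, 1.6044) x1=(-2.3623, -2.4489) x2=(-1.5475, 1.5501)
step 35: x0=(0.9917, 1.6060) x1=(-2.3729, -2.4647) x2=(-1.5832, 1.5590)
step 36: x0=(1.0071, 1.6075) x1=(-2.3836, -2.4806) x2=(-1.6189, 1.5678)
step 37: x0=(1.0224, 1.6091) x1=(-2.3942, -2.4964) x2=(-1.6545, 1.5766)

no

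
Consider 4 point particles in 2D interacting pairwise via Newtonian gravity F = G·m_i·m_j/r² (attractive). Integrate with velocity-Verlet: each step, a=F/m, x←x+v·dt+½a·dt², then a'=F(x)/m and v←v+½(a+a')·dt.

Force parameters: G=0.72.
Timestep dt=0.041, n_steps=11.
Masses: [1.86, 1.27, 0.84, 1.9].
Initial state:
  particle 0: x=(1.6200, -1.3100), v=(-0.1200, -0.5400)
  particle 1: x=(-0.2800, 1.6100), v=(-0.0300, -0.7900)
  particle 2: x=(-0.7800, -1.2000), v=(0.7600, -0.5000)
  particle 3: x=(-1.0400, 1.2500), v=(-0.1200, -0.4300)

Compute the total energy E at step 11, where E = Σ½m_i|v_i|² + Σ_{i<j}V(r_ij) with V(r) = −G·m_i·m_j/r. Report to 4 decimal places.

step 0: x0=(1.6200, -1.3100) x1=(-0.2800, 1.6100) x2=(-0.7800, -1.2000) x3=(-1.0400, 1.2500)
step 1: x0=(1.6149, -1.3320) x1=(-0.2827, 1.5768) x2=(-0.7486, -1.2202) x3=(-1.0439, 1.2327)
step 2: x0=(1.6094, -1.3538) x1=(-0.2882, 1.5419) x2=(-0.7169, -1.2399) x3=(-1.0456, 1.2160)
step 3: x0=(1.6036, -1.3754) x1=(-0.2968, 1.5054) x2=(-0.6848, -1.2591) x3=(-1.0451, 1.2000)
step 4: x0=(1.5973, -1.3967) x1=(-0.3086, 1.4673) x2=(-0.6522, -1.2777) x3=(-1.0423, 1.1845)
step 5: x0=(1.5907, -1.4178) x1=(-0.3238, 1.4276) x2=(-0.6193, -1.2957) x3=(-1.0370, 1.1697)
step 6: x0=(1.5837, -1.4386) x1=(-0.3426, 1.3862) x2=(-0.5859, -1.3132) x3=(-1.0291, 1.1555)
step 7: x0=(1.5762, -1.4592) x1=(-0.3655, 1.3431) x2=(-0.5521, -1.3302) x3=(-1.0182, 1.1419)
step 8: x0=(1.5684, -1.4796) x1=(-0.3930, 1.2983) x2=(-0.5179, -1.3466) x3=(-1.0041, 1.1291)
step 9: x0=(1.5601, -1.4997) x1=(-0.4259, 1.2516) x2=(-0.4832, -1.3625) x3=(-0.9861, 1.1170)
step 10: x0=(1.5513, -1.5196) x1=(-0.4654, 1.2031) x2=(-0.4480, -1.3779) x3=(-0.9634, 1.1057)
step 11: x0=(1.5422, -1.5392) x1=(-0.5136, 1.1524) x2=(-0.4124, -1.3927) x3=(-0.9348, 1.0952)
step 0 velocities: v0=(-0.1200, -0.5400) v1=(-0.0300, -0.7900) v2=(0.7600, -0.5000) v3=(-0.1200, -0.4300)
step 0: KE=1.2184, PE=-4.4471, E=-3.2288
step 11 velocities: v0=(-0.2296, -0.4754) v1=(-1.3274, -1.2591) v2=(0.8755, -0.3547) v3=(0.8035, -0.2439)
step 11: KE=3.4294, PE=-6.6210, E=-3.1916

-3.1916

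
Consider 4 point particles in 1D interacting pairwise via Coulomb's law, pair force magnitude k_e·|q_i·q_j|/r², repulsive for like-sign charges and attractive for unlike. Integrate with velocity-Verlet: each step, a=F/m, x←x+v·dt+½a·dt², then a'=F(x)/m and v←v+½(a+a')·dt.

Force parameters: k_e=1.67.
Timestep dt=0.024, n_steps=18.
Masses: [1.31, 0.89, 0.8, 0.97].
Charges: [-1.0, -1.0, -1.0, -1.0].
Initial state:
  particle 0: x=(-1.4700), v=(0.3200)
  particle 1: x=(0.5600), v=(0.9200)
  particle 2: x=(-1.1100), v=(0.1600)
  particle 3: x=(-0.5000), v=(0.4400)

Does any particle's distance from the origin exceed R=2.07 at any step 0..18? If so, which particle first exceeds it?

step 0: x0=(-1.4700) x1=(0.5600) x2=(-1.1100) x3=(-0.5000)
step 1: x0=(-1.4656) x1=(0.5829) x2=(-1.1034) x3=(-0.4880)
step 2: x0=(-1.4678) x1=(0.6074) x2=(-1.0911) x3=(-0.4733)
step 3: x0=(-1.4761) x1=(0.6334) x2=(-1.0740) x3=(-0.4557)
step 4: x0=(-1.4897) x1=(0.6609) x2=(-1.0530) x3=(-0.4355)
step 5: x0=(-1.5081) x1=(0.6900) x2=(-1.0293) x3=(-0.4126)
step 6: x0=(-1.5304) x1=(0.7205) x2=(-1.0039) x3=(-0.3871)
step 7: x0=(-1.5560) x1=(0.7525) x2=(-0.9777) x3=(-0.3590)
step 8: x0=(-1.5846) x1=(0.7859) x2=(-0.9514) x3=(-0.3285)
step 9: x0=(-1.6155) x1=(0.8207) x2=(-0.9257) x3=(-0.2955)
step 10: x0=(-1.6485) x1=(0.8570) x2=(-0.9008) x3=(-0.2603)
step 11: x0=(-1.6834) x1=(0.8946) x2=(-0.8771) x3=(-0.2230)
step 12: x0=(-1.7198) x1=(0.9336) x2=(-0.8548) x3=(-0.1836)
step 13: x0=(-1.7576) x1=(0.9739) x2=(-0.8339) x3=(-0.1425)
step 14: x0=(-1.7967) x1=(1.0156) x2=(-0.8145) x3=(-0.0996)
step 15: x0=(-1.8368) x1=(1.0587) x2=(-0.7965) x3=(-0.0553)
step 16: x0=(-1.8780) x1=(1.1030) x2=(-0.7800) x3=(-0.0097)
step 17: x0=(-1.9201) x1=(1.1487) x2=(-0.7648) x3=(0.0371)
step 18: x0=(-1.9629) x1=(1.1956) x2=(-0.7509) x3=(0.0849)

no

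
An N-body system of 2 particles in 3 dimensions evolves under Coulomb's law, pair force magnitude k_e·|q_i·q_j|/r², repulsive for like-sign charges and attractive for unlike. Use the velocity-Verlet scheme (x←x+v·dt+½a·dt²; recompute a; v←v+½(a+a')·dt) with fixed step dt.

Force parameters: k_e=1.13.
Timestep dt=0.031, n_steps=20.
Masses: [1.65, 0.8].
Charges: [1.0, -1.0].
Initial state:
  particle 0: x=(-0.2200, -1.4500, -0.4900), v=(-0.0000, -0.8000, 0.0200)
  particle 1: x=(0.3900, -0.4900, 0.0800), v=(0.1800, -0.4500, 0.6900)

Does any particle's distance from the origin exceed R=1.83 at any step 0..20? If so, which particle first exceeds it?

yes, particle 0

step 0: x0=(-0.2200, -1.4500, -0.4900) x1=(0.3900, -0.4900, 0.0800)
step 1: x0=(-0.2199, -1.4746, -0.4893) x1=(0.3954, -0.5043, 0.1012)
step 2: x0=(-0.2196, -1.4990, -0.4884) x1=(0.4004, -0.5191, 0.1220)
step 3: x0=(-0.2192, -1.5231, -0.4873) x1=(0.4050, -0.5346, 0.1425)
step 4: x0=(-0.2185, -1.5468, -0.4861) x1=(0.4092, -0.5507, 0.1626)
step 5: x0=(-0.2177, -1.5704, -0.4847) x1=(0.4131, -0.5673, 0.1823)
step 6: x0=(-0.2167, -1.5936, -0.4831) x1=(0.4167, -0.5844, 0.2017)
step 7: x0=(-0.2156, -1.6166, -0.4813) x1=(0.4199, -0.6021, 0.2207)
step 8: x0=(-0.2143, -1.6394, -0.4793) x1=(0.4229, -0.6202, 0.2394)
step 9: x0=(-0.2128, -1.6619, -0.4772) x1=(0.4255, -0.6389, 0.2577)
step 10: x0=(-0.2112, -1.6841, -0.4749) x1=(0.4277, -0.6581, 0.2756)
step 11: x0=(-0.2095, -1.7062, -0.4725) x1=(0.4297, -0.6778, 0.2932)
step 12: x0=(-0.2076, -1.7280, -0.4699) x1=(0.4314, -0.6979, 0.3105)
step 13: x0=(-0.2056, -1.7495, -0.4671) x1=(0.4328, -0.7185, 0.3274)
step 14: x0=(-0.2034, -1.7709, -0.4641) x1=(0.4339, -0.7396, 0.3439)
step 15: x0=(-0.2011, -1.7920, -0.4609) x1=(0.4348, -0.7611, 0.3601)
step 16: x0=(-0.1987, -1.8129, -0.4576) x1=(0.4353, -0.7831, 0.3759)
step 17: x0=(-0.1961, -1.8336, -0.4541) x1=(0.4356, -0.8055, 0.3914)
step 18: x0=(-0.1934, -1.8541, -0.4505) x1=(0.4357, -0.8283, 0.4065)
step 19: x0=(-0.1906, -1.8744, -0.4466) x1=(0.4354, -0.8516, 0.4212)
step 20: x0=(-0.1877, -1.8945, -0.4426) x1=(0.4349, -0.8753, 0.4356)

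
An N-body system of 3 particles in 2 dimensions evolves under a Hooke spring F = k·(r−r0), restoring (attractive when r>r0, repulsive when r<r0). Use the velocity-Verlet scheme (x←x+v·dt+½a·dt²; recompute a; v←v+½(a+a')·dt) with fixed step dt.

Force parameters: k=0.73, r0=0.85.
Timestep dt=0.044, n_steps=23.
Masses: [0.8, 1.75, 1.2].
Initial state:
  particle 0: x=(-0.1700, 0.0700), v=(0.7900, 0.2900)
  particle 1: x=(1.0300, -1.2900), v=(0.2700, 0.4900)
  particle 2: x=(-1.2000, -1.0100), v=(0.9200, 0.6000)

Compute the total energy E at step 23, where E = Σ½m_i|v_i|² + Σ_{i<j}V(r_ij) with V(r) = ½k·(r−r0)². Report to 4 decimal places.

2.4826

step 0: x0=(-0.1700, 0.0700) x1=(1.0300, -1.2900) x2=(-1.2000, -1.0100)
step 1: x0=(-0.1351, 0.0817) x1=(1.0411, -1.2681) x2=(-1.1584, -0.9834)
step 2: x0=(-0.0998, 0.0914) x1=(1.0505, -1.2454) x2=(-1.1148, -0.9565)
step 3: x0=(-0.0643, 0.0990) x1=(1.0584, -1.2221) x2=(-1.0691, -0.9293)
step 4: x0=(-0.0284, 0.1048) x1=(1.0649, -1.1981) x2=(-1.0213, -0.9018)
step 5: x0=(0.0077, 0.1086) x1=(1.0698, -1.1734) x2=(-0.9717, -0.8741)
step 6: x0=(0.0441, 0.1107) x1=(1.0734, -1.1480) x2=(-0.9202, -0.8461)
step 7: x0=(0.0807, 0.1111) x1=(1.0757, -1.1221) x2=(-0.8669, -0.8179)
step 8: x0=(0.1175, 0.1099) x1=(1.0767, -1.0955) x2=(-0.8119, -0.7895)
step 9: x0=(0.1545, 0.1072) x1=(1.0765, -1.0684) x2=(-0.7553, -0.7609)
step 10: x0=(0.1916, 0.1031) x1=(1.0751, -1.0407) x2=(-0.6971, -0.7322)
step 11: x0=(0.2290, 0.0977) x1=(1.0728, -1.0125) x2=(-0.6376, -0.7034)
step 12: x0=(0.2665, 0.0912) x1=(1.0694, -0.9838) x2=(-0.5767, -0.6745)
step 13: x0=(0.3041, 0.0836) x1=(1.0652, -0.9547) x2=(-0.5147, -0.6456)
step 14: x0=(0.3419, 0.0751) x1=(1.0601, -0.9252) x2=(-0.4515, -0.6166)
step 15: x0=(0.3798, 0.0659) x1=(1.0543, -0.8953) x2=(-0.3874, -0.5877)
step 16: x0=(0.4178, 0.0560) x1=(1.0479, -0.8651) x2=(-0.3224, -0.5588)
step 17: x0=(0.4560, 0.0455) x1=(1.0409, -0.8346) x2=(-0.2566, -0.5299)
step 18: x0=(0.4942, 0.0347) x1=(1.0335, -0.8039) x2=(-0.1903, -0.5011)
step 19: x0=(0.5325, 0.0237) x1=(1.0257, -0.7730) x2=(-0.1234, -0.4724)
step 20: x0=(0.5710, 0.0125) x1=(1.0175, -0.7420) x2=(-0.0562, -0.4439)
step 21: x0=(0.6096, 0.0014) x1=(1.0092, -0.7109) x2=(0.0112, -0.4155)
step 22: x0=(0.6484, -0.0096) x1=(1.0007, -0.6798) x2=(0.0787, -0.3872)
step 23: x0=(0.6873, -0.0202) x1=(0.9921, -0.6487) x2=(0.1462, -0.3591)
step 0 velocities: v0=(0.7900, 0.2900) v1=(0.2700, 0.4900) v2=(0.9200, 0.6000)
step 0: KE=1.2810, PE=1.2025, E=2.4835
step 23 velocities: v0=(0.8868, -0.2367) v1=(-0.1940, 0.7051) v2=(1.5321, 0.6375)
step 23: KE=2.4572, PE=0.0254, E=2.4826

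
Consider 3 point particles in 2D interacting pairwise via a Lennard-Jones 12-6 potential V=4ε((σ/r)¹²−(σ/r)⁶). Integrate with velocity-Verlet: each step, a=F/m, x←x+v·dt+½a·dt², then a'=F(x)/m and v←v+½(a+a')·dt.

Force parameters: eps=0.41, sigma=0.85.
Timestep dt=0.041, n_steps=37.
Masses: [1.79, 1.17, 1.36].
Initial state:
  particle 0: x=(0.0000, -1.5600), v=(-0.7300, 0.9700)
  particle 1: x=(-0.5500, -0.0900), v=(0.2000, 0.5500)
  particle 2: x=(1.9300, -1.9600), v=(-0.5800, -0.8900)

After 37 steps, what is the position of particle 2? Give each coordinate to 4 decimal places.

step 0: x0=(0.0000, -1.5600) x1=(-0.5500, -0.0900) x2=(1.9300, -1.9600)
step 1: x0=(-0.0299, -1.5202) x1=(-0.5418, -0.0676) x2=(1.9062, -1.9965)
step 2: x0=(-0.0599, -1.4802) x1=(-0.5334, -0.0453) x2=(1.8824, -2.0330)
step 3: x0=(-0.0899, -1.4400) x1=(-0.5250, -0.0234) x2=(1.8585, -2.0694)
step 4: x0=(-0.1199, -1.3997) x1=(-0.5165, -0.0017) x2=(1.8346, -2.1059)
step 5: x0=(-0.1500, -1.3592) x1=(-0.5079, 0.0196) x2=(1.8107, -2.1423)
step 6: x0=(-0.1802, -1.3184) x1=(-0.4992, 0.0405) x2=(1.7867, -2.1788)
step 7: x0=(-0.2103, -1.2773) x1=(-0.4904, 0.0609) x2=(1.7628, -2.2152)
step 8: x0=(-0.2406, -1.2358) x1=(-0.4815, 0.0809) x2=(1.7388, -2.2516)
step 9: x0=(-0.2709, -1.1940) x1=(-0.4724, 0.1002) x2=(1.7148, -2.2880)
step 10: x0=(-0.3013, -1.1518) x1=(-0.4633, 0.1189) x2=(1.6907, -2.3244)
step 11: x0=(-0.3317, -1.1091) x1=(-0.4541, 0.1368) x2=(1.6667, -2.3608)
step 12: x0=(-0.3621, -1.0657) x1=(-0.4447, 0.1538) x2=(1.6427, -2.3972)
step 13: x0=(-0.3927, -1.0218) x1=(-0.4353, 0.1698) x2=(1.6186, -2.4336)
step 14: x0=(-0.4232, -0.9771) x1=(-0.4259, 0.1846) x2=(1.5946, -2.4699)
step 15: x0=(-0.4537, -0.9315) x1=(-0.4165, 0.1981) x2=(1.5705, -2.5063)
step 16: x0=(-0.4842, -0.8850) x1=(-0.4071, 0.2102) x2=(1.5464, -2.5427)
step 17: x0=(-0.5146, -0.8375) x1=(-0.3978, 0.2208) x2=(1.5224, -2.5790)
step 18: x0=(-0.5449, -0.7889) x1=(-0.3887, 0.2297) x2=(1.4983, -2.6154)
step 19: x0=(-0.5750, -0.7392) x1=(-0.3798, 0.2370) x2=(1.4742, -2.6517)
step 20: x0=(-0.6050, -0.6888) x1=(-0.3712, 0.2430) x2=(1.4501, -2.6881)
step 21: x0=(-0.6349, -0.6382) x1=(-0.3627, 0.2488) x2=(1.4260, -2.7244)
step 22: x0=(-0.6652, -0.5886) x1=(-0.3536, 0.2562) x2=(1.4019, -2.7608)
step 23: x0=(-0.6965, -0.5419) x1=(-0.3430, 0.2679) x2=(1.3779, -2.7971)
step 24: x0=(-0.7297, -0.4996) x1=(-0.3294, 0.2864) x2=(1.3538, -2.8335)
step 25: x0=(-0.7652, -0.4618) x1=(-0.3123, 0.3118) x2=(1.3297, -2.8698)
step 26: x0=(-0.8024, -0.4269) x1=(-0.2926, 0.3417) x2=(1.3056, -2.9061)
step 27: x0=(-0.8404, -0.3932) x1=(-0.2717, 0.3733) x2=(1.2815, -2.9425)
step 28: x0=(-0.8784, -0.3595) x1=(-0.2508, 0.4050) x2=(1.2574, -2.9788)
step 29: x0=(-0.9159, -0.3252) x1=(-0.2306, 0.4357) x2=(1.2333, -3.0152)
step 30: x0=(-0.9528, -0.2901) x1=(-0.2114, 0.4653) x2=(1.2092, -3.0515)
step 31: x0=(-0.9889, -0.2543) x1=(-0.1934, 0.4938) x2=(1.1851, -3.0878)
step 32: x0=(-1.0242, -0.2178) x1=(-0.1766, 0.5211) x2=(1.1610, -3.1241)
step 33: x0=(-1.0588, -0.1806) x1=(-0.1609, 0.5474) x2=(1.1369, -3.1605)
step 34: x0=(-1.0927, -0.1429) x1=(-0.1463, 0.5730) x2=(1.1128, -3.1968)
step 35: x0=(-1.1260, -0.1048) x1=(-0.1325, 0.5978) x2=(1.0887, -3.2331)
step 36: x0=(-1.1588, -0.0662) x1=(-0.1196, 0.6220) x2=(1.0646, -3.2695)
step 37: x0=(-1.1910, -0.0273) x1=(-0.1075, 0.6457) x2=(1.0405, -3.3058)

(1.0405, -3.3058)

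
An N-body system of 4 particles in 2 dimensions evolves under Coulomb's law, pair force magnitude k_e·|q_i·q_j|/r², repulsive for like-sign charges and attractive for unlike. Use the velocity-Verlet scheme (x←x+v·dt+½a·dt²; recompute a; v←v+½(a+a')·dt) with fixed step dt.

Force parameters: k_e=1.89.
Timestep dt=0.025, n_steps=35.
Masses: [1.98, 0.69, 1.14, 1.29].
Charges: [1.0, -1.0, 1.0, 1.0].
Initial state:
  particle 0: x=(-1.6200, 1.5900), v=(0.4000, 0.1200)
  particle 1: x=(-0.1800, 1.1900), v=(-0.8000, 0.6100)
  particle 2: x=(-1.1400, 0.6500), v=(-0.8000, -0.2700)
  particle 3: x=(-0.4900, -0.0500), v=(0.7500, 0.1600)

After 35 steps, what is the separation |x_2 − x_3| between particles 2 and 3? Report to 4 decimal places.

step 0: x0=(-1.6200, 1.5900) x1=(-0.1800, 1.1900) x2=(-1.1400, 0.6500) x3=(-0.4900, -0.0500)
step 1: x0=(-1.6100, 1.5933) x1=(-0.2011, 1.2045) x2=(-1.1598, 0.6435) x3=(-0.4708, -0.0462)
step 2: x0=(-1.6001, 1.5971) x1=(-0.2244, 1.2175) x2=(-1.1792, 0.6373) x3=(-0.4506, -0.0427)
step 3: x0=(-1.5902, 1.6014) x1=(-0.2499, 1.2290) x2=(-1.1984, 0.6314) x3=(-0.4296, -0.0395)
step 4: x0=(-1.5803, 1.6063) x1=(-0.2775, 1.2389) x2=(-1.2172, 0.6257) x3=(-0.4076, -0.0365)
step 5: x0=(-1.5704, 1.6117) x1=(-0.3073, 1.2473) x2=(-1.2357, 0.6201) x3=(-0.3849, -0.0336)
step 6: x0=(-1.5604, 1.6177) x1=(-0.3392, 1.2542) x2=(-1.2540, 0.6147) x3=(-0.3613, -0.0309)
step 7: x0=(-1.5502, 1.6242) x1=(-0.3732, 1.2596) x2=(-1.2720, 0.6094) x3=(-0.3370, -0.0282)
step 8: x0=(-1.5400, 1.6312) x1=(-0.4095, 1.2635) x2=(-1.2897, 0.6041) x3=(-0.3120, -0.0256)
step 9: x0=(-1.5295, 1.6387) x1=(-0.4479, 1.2658) x2=(-1.3072, 0.5988) x3=(-0.2863, -0.0229)
step 10: x0=(-1.5188, 1.6467) x1=(-0.4886, 1.2667) x2=(-1.3244, 0.5935) x3=(-0.2600, -0.0202)
step 11: x0=(-1.5078, 1.6552) x1=(-0.5316, 1.2662) x2=(-1.3413, 0.5883) x3=(-0.2332, -0.0175)
step 12: x0=(-1.4965, 1.6640) x1=(-0.5770, 1.2643) x2=(-1.3580, 0.5831) x3=(-0.2058, -0.0147)
step 13: x0=(-1.4847, 1.6732) x1=(-0.6249, 1.2611) x2=(-1.3744, 0.5780) x3=(-0.1780, -0.0118)
step 14: x0=(-1.4726, 1.6828) x1=(-0.6755, 1.2567) x2=(-1.3904, 0.5729) x3=(-0.1498, -0.0088)
step 15: x0=(-1.4598, 1.6925) x1=(-0.7287, 1.2513) x2=(-1.4062, 0.5680) x3=(-0.1212, -0.0057)
step 16: x0=(-1.4465, 1.7025) x1=(-0.7849, 1.2449) x2=(-1.4215, 0.5632) x3=(-0.0923, -0.0025)
step 17: x0=(-1.4325, 1.7124) x1=(-0.8443, 1.2379) x2=(-1.4366, 0.5587) x3=(-0.0630, 0.0007)
step 18: x0=(-1.4178, 1.7222) x1=(-0.9069, 1.2305) x2=(-1.4512, 0.5546) x3=(-0.0335, 0.0040)
step 19: x0=(-1.4023, 1.7318) x1=(-0.9729, 1.2231) x2=(-1.4654, 0.5510) x3=(-0.0037, 0.0073)
step 20: x0=(-1.3860, 1.7408) x1=(-1.0425, 1.2161) x2=(-1.4791, 0.5479) x3=(0.0263, 0.0106)
step 21: x0=(-1.3688, 1.7491) x1=(-1.1155, 1.2100) x2=(-1.4924, 0.5457) x3=(0.0565, 0.0140)
step 22: x0=(-1.3510, 1.7564) x1=(-1.1915, 1.2052) x2=(-1.5053, 0.5444) x3=(0.0870, 0.0173)
step 23: x0=(-1.3327, 1.7624) x1=(-1.2700, 1.2022) x2=(-1.5177, 0.5443) x3=(0.1176, 0.0206)
step 24: x0=(-1.3143, 1.7670) x1=(-1.3499, 1.2010) x2=(-1.5299, 0.5456) x3=(0.1485, 0.0239)
step 25: x0=(-1.2959, 1.7702) x1=(-1.4300, 1.2012) x2=(-1.5419, 0.5485) x3=(0.1795, 0.0270)
step 26: x0=(-1.2780, 1.7722) x1=(-1.5093, 1.2022) x2=(-1.5539, 0.5531) x3=(0.2108, 0.0301)
step 27: x0=(-1.2606, 1.7732) x1=(-1.5869, 1.2031) x2=(-1.5662, 0.5597) x3=(0.2422, 0.0331)
step 28: x0=(-1.2439, 1.7735) x1=(-1.6621, 1.2031) x2=(-1.5791, 0.5681) x3=(0.2738, 0.0360)
step 29: x0=(-1.2279, 1.7732) x1=(-1.7344, 1.2016) x2=(-1.5927, 0.5786) x3=(0.3057, 0.0388)
step 30: x0=(-1.2125, 1.7726) x1=(-1.8036, 1.1981) x2=(-1.6073, 0.5909) x3=(0.3377, 0.0415)
step 31: x0=(-1.1977, 1.7719) x1=(-1.8694, 1.1921) x2=(-1.6232, 0.6051) x3=(0.3699, 0.0441)
step 32: x0=(-1.1834, 1.7711) x1=(-1.9317, 1.1836) x2=(-1.6405, 0.6211) x3=(0.4023, 0.0465)
step 33: x0=(-1.1695, 1.7703) x1=(-1.9903, 1.1723) x2=(-1.6594, 0.6388) x3=(0.4349, 0.0489)
step 34: x0=(-1.1561, 1.7697) x1=(-2.0450, 1.1582) x2=(-1.6803, 0.6581) x3=(0.4677, 0.0511)
step 35: x0=(-1.1430, 1.7692) x1=(-2.0958, 1.1413) x2=(-1.7032, 0.6791) x3=(0.5007, 0.0532)

2.2910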